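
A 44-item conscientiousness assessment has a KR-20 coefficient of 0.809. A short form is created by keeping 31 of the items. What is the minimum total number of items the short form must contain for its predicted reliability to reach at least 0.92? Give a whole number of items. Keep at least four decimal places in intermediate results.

Short-form reliability: n = 31/44 = 0.7045; r_31 = n·r/(1+(n−1)r) ≈ 0.7490
Length factor from the short form to reach 0.92: n' = 0.92(1 − 0.7490) / [0.7490(1 − 0.92)] ≈ 3.8538
Items = 3.8538 × 31 ≈ 119.47 → 120

120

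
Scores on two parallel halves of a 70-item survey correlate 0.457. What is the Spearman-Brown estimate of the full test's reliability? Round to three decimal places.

The full test is twice the length of either half (n = 2).
r_full = 2r_hh / (1 + r_hh) = 2 × 0.457 / (1 + 0.457)
r_full = 0.9140 / 1.4570 ≈ 0.6273

0.627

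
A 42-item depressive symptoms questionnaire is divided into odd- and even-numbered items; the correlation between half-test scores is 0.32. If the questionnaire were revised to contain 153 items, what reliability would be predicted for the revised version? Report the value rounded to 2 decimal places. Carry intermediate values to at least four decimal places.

0.77

First correct the split-half correlation to full-test reliability: r_full = 2 × 0.32 / (1 + 0.32) ≈ 0.4848
Length factor from 42 to 153 items: n = 153/42 = 3.6429
r_new = n·r_full / (1 + (n − 1)·r_full) = 1.7661 / 2.2813 ≈ 0.7742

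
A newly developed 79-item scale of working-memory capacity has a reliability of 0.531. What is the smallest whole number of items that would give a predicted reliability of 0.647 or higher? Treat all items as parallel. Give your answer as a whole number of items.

n = 0.647 × (1 − 0.531) / [ 0.531 × (1 − 0.647) ]
  = 0.303443 / 0.187443 = 1.6189
1.6189 × 79 = 127.89 → 128 items

128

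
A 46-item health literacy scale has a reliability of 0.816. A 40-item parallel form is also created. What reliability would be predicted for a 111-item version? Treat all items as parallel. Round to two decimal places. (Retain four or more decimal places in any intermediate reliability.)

The 40-item form is not needed; work directly from the 46-item form with n = 111/46 = 2.4130.
r_{111} = n·r / (1 + (n − 1)·r) = 1.9690 / 2.1530 ≈ 0.9145

0.91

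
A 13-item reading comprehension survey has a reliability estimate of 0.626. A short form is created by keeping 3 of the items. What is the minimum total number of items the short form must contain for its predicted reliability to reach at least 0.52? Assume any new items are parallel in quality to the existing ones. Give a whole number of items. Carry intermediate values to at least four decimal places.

Short-form reliability: n = 3/13 = 0.2308; r_3 = n·r/(1+(n−1)r) ≈ 0.2787
Then solve for n' with r_old = 0.2787, r_target = 0.52: n' = 0.52(1 − 0.2787)/[0.2787(1 − 0.52)] = 2.8038
Total items = 2.8038 × 3 = 8.41, rounded up to 9.

9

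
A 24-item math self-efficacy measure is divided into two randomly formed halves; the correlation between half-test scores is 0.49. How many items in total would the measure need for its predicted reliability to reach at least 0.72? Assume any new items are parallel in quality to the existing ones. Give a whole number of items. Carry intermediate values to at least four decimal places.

Corrected full-test reliability: r_full = 2 × 0.49 / (1 + 0.49) ≈ 0.6577
n = r_tgt(1 − r_full) / [r_full(1 − r_tgt)] = 0.72 × 0.3423 / (0.6577 × 0.28) ≈ 1.3383
Required items = 1.3383 × 24 = 32.12, so 33 items.

33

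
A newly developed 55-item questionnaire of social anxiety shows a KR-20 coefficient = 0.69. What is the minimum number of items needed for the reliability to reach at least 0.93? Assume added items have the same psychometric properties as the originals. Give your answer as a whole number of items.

Invert Spearman-Brown to solve for n:
n = r*(1 − r) / [ r (1 − r*) ]
n = [0.93 × 0.31] / [0.69 × 0.07]
  = 0.2883 / 0.0483 = 5.9689
Items needed = n × 55 = 5.9689 × 55 ≈ 328.29 → round up to 329

329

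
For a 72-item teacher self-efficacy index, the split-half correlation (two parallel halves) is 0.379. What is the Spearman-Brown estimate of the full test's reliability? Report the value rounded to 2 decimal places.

r_full = 2(0.379) / (1 + 0.379)
r_full = 0.7580 / 1.3790 ≈ 0.5497

0.55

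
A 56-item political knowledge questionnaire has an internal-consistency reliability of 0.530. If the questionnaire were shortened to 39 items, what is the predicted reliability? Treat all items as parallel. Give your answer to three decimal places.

n = 39/56 = 0.6964
r_new = 0.6964·0.530 / [1 + (0.6964 − 1)·0.530]
     = 0.3691 / 0.8391 = 0.4399

0.440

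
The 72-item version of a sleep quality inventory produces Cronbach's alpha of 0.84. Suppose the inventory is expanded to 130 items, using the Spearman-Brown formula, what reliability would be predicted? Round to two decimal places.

0.90

n = 130/72 = 1.8056
Apply the Spearman-Brown prophecy formula, r' = nr / [1 + (n − 1)r]:
r_new = (1.8056 × 0.84) / (1 + (1.8056 − 1) × 0.84)
     = 1.5167 / 1.6767 = 0.9046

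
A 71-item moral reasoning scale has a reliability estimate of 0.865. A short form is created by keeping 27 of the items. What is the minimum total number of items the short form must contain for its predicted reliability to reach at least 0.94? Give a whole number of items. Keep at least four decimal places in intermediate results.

174

Short-form reliability: n = 27/71 = 0.3803; r_27 = n·r/(1+(n−1)r) ≈ 0.7090
Then solve for n' with r_old = 0.7090, r_target = 0.94: n' = 0.94(1 − 0.7090)/[0.7090(1 − 0.94)] = 6.4302
Items = 6.4302 × 27 ≈ 173.62 → 174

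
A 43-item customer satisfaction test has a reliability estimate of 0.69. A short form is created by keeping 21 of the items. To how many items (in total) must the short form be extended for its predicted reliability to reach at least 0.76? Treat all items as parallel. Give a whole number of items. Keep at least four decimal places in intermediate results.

62

Short-form reliability: n = 21/43 = 0.4884; r_21 = n·r/(1+(n−1)r) ≈ 0.5209
Length factor from the short form to reach 0.76: n' = 0.76(1 − 0.5209) / [0.5209(1 − 0.76)] ≈ 2.9126
Items = 2.9126 × 21 ≈ 61.16 → 62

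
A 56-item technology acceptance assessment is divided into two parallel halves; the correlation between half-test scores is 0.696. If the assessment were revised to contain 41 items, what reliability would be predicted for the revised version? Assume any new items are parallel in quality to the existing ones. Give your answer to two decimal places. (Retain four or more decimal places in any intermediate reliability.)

Spearman-Brown correction (n = 2): r_full = 2·0.696/(1 + 0.696) = 0.8208
Length factor from 56 to 41 items: n = 41/56 = 0.7321
r_new = n·r_full / (1 + (n − 1)·r_full) = 0.6009 / 0.7801 ≈ 0.7703

0.77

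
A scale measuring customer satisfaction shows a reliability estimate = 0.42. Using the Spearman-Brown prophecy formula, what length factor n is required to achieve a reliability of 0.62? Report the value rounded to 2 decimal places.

2.25

Rearranging the Spearman-Brown formula for n,
n = r*(1 − r) / [ r (1 − r*) ]
n = 0.62 × (1 − 0.42) / [ 0.42 × (1 − 0.62) ]
n = 0.3596 / 0.1596 ≈ 2.2531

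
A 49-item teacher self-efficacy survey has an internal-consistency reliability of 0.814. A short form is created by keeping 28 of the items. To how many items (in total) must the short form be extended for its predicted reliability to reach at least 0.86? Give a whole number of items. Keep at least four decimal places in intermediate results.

Short-form reliability: n = 28/49 = 0.5714; r_28 = n·r/(1+(n−1)r) ≈ 0.7143
Then solve for n' with r_old = 0.7143, r_target = 0.86: n' = 0.86(1 − 0.7143)/[0.7143(1 − 0.86)] = 2.4570
Items = 2.4570 × 28 ≈ 68.80 → 69

69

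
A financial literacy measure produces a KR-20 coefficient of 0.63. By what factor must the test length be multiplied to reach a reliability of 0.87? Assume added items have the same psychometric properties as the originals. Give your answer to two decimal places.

n = 0.87 × (1 − 0.63) / [ 0.63 × (1 − 0.87) ]
  = 0.3219 / 0.0819 = 3.9304

3.93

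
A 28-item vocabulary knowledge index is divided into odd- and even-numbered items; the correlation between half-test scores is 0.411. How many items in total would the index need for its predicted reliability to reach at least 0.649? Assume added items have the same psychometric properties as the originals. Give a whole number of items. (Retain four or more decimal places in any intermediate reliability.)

38

r_full = 2(0.411)/(1 + 0.411) = 0.5826
Solve Spearman-Brown for n: n = 0.649(1 − 0.5826) / [0.5826(1 − 0.649)] = 1.3247
Items = 1.3247 × 28 ≈ 37.09 → 38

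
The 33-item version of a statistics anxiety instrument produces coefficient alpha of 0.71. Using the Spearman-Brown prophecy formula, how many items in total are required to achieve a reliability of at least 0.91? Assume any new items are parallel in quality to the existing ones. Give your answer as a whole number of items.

Invert Spearman-Brown to solve for n:
n = r*(1 − r) / [ r (1 − r*) ]
n = [0.91 × 0.29] / [0.71 × 0.09]
  = 0.2639 / 0.0639 = 4.1299
So the test needs 4.1299 × 33 ≈ 136.29 items; rounding up, 137.

137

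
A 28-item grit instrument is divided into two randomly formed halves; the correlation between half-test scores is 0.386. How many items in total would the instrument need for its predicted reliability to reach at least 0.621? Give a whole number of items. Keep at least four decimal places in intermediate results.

Corrected full-test reliability: r_full = 2 × 0.386 / (1 + 0.386) ≈ 0.5570
Solve Spearman-Brown for n: n = 0.621(1 − 0.5570) / [0.5570(1 − 0.621)] = 1.3032
Required items = 1.3032 × 28 = 36.49, so 37 items.

37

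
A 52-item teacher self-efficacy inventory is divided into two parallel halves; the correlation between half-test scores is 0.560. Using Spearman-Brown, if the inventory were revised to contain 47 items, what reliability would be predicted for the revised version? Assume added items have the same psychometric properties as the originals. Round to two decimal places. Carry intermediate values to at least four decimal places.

0.70

Spearman-Brown correction (n = 2): r_full = 2·0.560/(1 + 0.560) = 0.7179
Then adjust to 47 items: n = 47/52 = 0.9038
r_new = n·r_full / (1 + (n − 1)·r_full) = 0.6488 / 0.9309 ≈ 0.6970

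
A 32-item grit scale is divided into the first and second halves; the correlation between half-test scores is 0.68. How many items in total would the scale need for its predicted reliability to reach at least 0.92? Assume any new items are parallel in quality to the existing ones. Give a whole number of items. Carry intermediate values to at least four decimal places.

r_full = 2(0.68)/(1 + 0.68) = 0.8095
Solve Spearman-Brown for n: n = 0.92(1 − 0.8095) / [0.8095(1 − 0.92)] = 2.7063
Required items = 2.7063 × 32 = 86.60, so 87 items.

87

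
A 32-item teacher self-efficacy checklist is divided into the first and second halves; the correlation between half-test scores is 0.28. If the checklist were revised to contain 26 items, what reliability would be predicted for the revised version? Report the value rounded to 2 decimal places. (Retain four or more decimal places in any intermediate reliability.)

0.39

First correct the split-half correlation to full-test reliability: r_full = 2 × 0.28 / (1 + 0.28) ≈ 0.4375
Then adjust to 26 items: n = 26/32 = 0.8125
r_new = n·r_full / (1 + (n − 1)·r_full) = 0.3555 / 0.9180 ≈ 0.3873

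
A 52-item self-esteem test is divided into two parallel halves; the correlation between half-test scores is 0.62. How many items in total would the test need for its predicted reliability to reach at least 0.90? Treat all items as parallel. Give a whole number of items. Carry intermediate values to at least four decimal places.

144

Corrected full-test reliability: r_full = 2 × 0.62 / (1 + 0.62) ≈ 0.7654
n = r_tgt(1 − r_full) / [r_full(1 − r_tgt)] = 0.90 × 0.2346 / (0.7654 × 0.10) ≈ 2.7586
Items = 2.7586 × 52 ≈ 143.45 → 144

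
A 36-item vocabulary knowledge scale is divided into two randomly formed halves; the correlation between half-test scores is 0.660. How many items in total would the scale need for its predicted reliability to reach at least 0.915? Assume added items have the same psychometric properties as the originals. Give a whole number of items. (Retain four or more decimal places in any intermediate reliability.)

Corrected full-test reliability: r_full = 2 × 0.660 / (1 + 0.660) ≈ 0.7952
Solve Spearman-Brown for n: n = 0.915(1 − 0.7952) / [0.7952(1 − 0.915)] = 2.7724
Items = 2.7724 × 36 ≈ 99.81 → 100

100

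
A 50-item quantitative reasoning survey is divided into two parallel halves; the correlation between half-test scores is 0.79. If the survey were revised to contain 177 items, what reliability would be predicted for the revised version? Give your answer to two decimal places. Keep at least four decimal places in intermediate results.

First correct the split-half correlation to full-test reliability: r_full = 2 × 0.79 / (1 + 0.79) ≈ 0.8827
Then adjust to 177 items: n = 177/50 = 3.5400
r_new = n·r_full / (1 + (n − 1)·r_full) = 3.1248 / 3.2421 ≈ 0.9638

0.96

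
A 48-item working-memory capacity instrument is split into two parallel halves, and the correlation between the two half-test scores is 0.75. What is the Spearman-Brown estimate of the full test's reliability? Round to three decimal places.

Apply the Spearman-Brown correction with n = 2:
r_full = 2r_hh / (1 + r_hh) = 2 × 0.75 / (1 + 0.75)
       = 1.5000 / 1.7500 = 0.8571

0.857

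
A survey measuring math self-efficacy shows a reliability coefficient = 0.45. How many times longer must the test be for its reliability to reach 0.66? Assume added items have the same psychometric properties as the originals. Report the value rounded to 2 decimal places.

Spearman-Brown solved for the length factor n:
n = r_target (1 − r_old) / [ r_old (1 − r_target) ]
n = [0.66 × 0.55] / [0.45 × 0.34]
n = 0.3630 / 0.1530 ≈ 2.3725

2.37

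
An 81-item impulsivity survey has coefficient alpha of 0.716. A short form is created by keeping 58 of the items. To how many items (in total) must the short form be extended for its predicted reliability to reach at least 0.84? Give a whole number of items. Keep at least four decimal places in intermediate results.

First, r for the 58-item form: n = 58/81 = 0.7160, so r_58 = 0.7160·0.716/(1 + (0.7160 − 1)·0.716) = 0.6435
Then solve for n' with r_old = 0.6435, r_target = 0.84: n' = 0.84(1 − 0.6435)/[0.6435(1 − 0.84)] = 2.9085
Items = 2.9085 × 58 ≈ 168.69 → 169

169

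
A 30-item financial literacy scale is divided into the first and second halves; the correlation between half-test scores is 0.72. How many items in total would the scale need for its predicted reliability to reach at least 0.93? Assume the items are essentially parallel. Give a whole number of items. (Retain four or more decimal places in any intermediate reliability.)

78

Corrected full-test reliability: r_full = 2 × 0.72 / (1 + 0.72) ≈ 0.8372
Solve Spearman-Brown for n: n = 0.93(1 − 0.8372) / [0.8372(1 − 0.93)] = 2.5835
Required items = 2.5835 × 30 = 77.50, so 78 items.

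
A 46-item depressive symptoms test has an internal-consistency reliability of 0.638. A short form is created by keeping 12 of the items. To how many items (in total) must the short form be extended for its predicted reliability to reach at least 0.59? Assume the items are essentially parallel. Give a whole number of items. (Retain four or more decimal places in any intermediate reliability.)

First, r for the 12-item form: n = 12/46 = 0.2609, so r_12 = 0.2609·0.638/(1 + (0.2609 − 1)·0.638) = 0.3150
Length factor from the short form to reach 0.59: n' = 0.59(1 − 0.3150) / [0.3150(1 − 0.59)] ≈ 3.1293
Items = 3.1293 × 12 ≈ 37.55 → 38

38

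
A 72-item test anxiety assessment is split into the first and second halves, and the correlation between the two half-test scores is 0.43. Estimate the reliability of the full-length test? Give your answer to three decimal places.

Each half is half the length of the full test, so the full test is n = 2 times a half.
r_full = 2(0.43) / (1 + 0.43)
       = 0.8600 / 1.4300 = 0.6014

0.601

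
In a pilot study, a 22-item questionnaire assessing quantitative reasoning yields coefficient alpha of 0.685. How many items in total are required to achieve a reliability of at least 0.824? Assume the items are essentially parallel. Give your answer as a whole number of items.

48

n = 0.824(1 − 0.685) / [0.685(1 − 0.824)]
n = 0.259560 / 0.120560 ≈ 2.1530
Items needed = n × 22 = 2.1530 × 22 ≈ 47.37 → round up to 48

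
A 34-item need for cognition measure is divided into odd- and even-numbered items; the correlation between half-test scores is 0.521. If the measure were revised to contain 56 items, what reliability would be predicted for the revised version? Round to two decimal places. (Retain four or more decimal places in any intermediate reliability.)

Spearman-Brown correction (n = 2): r_full = 2·0.521/(1 + 0.521) = 0.6851
Length factor from 34 to 56 items: n = 56/34 = 1.6471
r_new = n·r_full / (1 + (n − 1)·r_full) = 1.1284 / 1.4433 ≈ 0.7818

0.78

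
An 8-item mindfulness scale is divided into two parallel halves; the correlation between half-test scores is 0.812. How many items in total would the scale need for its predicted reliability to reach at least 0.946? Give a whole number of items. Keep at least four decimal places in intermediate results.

17

Corrected full-test reliability: r_full = 2 × 0.812 / (1 + 0.812) ≈ 0.8962
n = r_tgt(1 − r_full) / [r_full(1 − r_tgt)] = 0.946 × 0.1038 / (0.8962 × 0.054) ≈ 2.0290
Required items = 2.0290 × 8 = 16.23, so 17 items.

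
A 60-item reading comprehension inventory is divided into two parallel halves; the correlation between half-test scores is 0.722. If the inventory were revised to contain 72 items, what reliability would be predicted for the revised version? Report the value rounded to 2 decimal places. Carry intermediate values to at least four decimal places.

Spearman-Brown correction (n = 2): r_full = 2·0.722/(1 + 0.722) = 0.8386
Length factor from 60 to 72 items: n = 72/60 = 1.2000
r_new = n·r_full / (1 + (n − 1)·r_full) = 1.0063 / 1.1677 ≈ 0.8618

0.86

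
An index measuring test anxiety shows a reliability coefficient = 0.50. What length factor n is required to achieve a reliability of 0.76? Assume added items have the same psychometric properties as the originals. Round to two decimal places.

Spearman-Brown solved for the length factor n:
n = r*(1 − r) / [ r (1 − r*) ]
n = [0.76 × 0.50] / [0.50 × 0.24]
  = 0.3800 / 0.1200 = 3.1667

3.17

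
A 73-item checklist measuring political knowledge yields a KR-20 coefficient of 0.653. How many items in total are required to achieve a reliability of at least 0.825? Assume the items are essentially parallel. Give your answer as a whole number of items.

Rearranging the Spearman-Brown formula for n,
n = r*(1 − r) / [ r (1 − r*) ]
n = 0.825(1 − 0.653) / [0.653(1 − 0.825)]
  = 0.286275 / 0.114275 = 2.5051
So the test needs 2.5051 × 73 ≈ 182.87 items; rounding up, 183.

183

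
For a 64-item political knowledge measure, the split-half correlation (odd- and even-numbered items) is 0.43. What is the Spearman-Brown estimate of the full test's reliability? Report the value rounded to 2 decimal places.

r_full = 2(0.43) / (1 + 0.43)
r_full = 0.8600 / 1.4300 ≈ 0.6014

0.60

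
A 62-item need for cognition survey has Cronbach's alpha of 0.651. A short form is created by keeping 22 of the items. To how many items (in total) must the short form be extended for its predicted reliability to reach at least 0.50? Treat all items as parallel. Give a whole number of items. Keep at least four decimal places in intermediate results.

34

First, r for the 22-item form: n = 22/62 = 0.3548, so r_22 = 0.3548·0.651/(1 + (0.3548 − 1)·0.651) = 0.3982
Then solve for n' with r_old = 0.3982, r_target = 0.50: n' = 0.50(1 − 0.3982)/[0.3982(1 − 0.50)] = 1.5113
Items = 1.5113 × 22 ≈ 33.25 → 34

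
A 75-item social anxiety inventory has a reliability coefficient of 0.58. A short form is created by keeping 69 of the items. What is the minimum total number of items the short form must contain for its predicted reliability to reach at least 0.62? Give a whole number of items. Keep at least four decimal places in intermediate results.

Short-form reliability: n = 69/75 = 0.9200; r_69 = n·r/(1+(n−1)r) ≈ 0.5596
Length factor from the short form to reach 0.62: n' = 0.62(1 − 0.5596) / [0.5596(1 − 0.62)] ≈ 1.2840
Items = 1.2840 × 69 ≈ 88.60 → 89

89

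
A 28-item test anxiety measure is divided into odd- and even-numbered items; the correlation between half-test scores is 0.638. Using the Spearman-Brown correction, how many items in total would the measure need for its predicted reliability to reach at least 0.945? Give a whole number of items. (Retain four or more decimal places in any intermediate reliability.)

137

Corrected full-test reliability: r_full = 2 × 0.638 / (1 + 0.638) ≈ 0.7790
Solve Spearman-Brown for n: n = 0.945(1 − 0.7790) / [0.7790(1 − 0.945)] = 4.8744
Required items = 4.8744 × 28 = 136.48, so 137 items.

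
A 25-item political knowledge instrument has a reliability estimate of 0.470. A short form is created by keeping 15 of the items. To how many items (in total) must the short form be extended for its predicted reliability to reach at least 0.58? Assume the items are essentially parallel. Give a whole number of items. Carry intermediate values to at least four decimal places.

Short-form reliability: n = 15/25 = 0.6000; r_15 = n·r/(1+(n−1)r) ≈ 0.3473
Then solve for n' with r_old = 0.3473, r_target = 0.58: n' = 0.58(1 − 0.3473)/[0.3473(1 − 0.58)] = 2.5953
Total items = 2.5953 × 15 = 38.93, rounded up to 39.

39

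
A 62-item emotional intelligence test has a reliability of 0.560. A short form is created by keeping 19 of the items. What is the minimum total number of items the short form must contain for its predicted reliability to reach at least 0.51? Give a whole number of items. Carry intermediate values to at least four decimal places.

Short-form reliability: n = 19/62 = 0.3065; r_19 = n·r/(1+(n−1)r) ≈ 0.2806
Then solve for n' with r_old = 0.2806, r_target = 0.51: n' = 0.51(1 − 0.2806)/[0.2806(1 − 0.51)] = 2.6684
Items = 2.6684 × 19 ≈ 50.70 → 51

51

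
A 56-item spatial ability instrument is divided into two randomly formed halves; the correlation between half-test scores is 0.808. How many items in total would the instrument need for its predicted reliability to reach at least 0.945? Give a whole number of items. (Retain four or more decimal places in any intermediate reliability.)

Corrected full-test reliability: r_full = 2 × 0.808 / (1 + 0.808) ≈ 0.8938
n = r_tgt(1 − r_full) / [r_full(1 − r_tgt)] = 0.945 × 0.1062 / (0.8938 × 0.055) ≈ 2.0415
Required items = 2.0415 × 56 = 114.32, so 115 items.

115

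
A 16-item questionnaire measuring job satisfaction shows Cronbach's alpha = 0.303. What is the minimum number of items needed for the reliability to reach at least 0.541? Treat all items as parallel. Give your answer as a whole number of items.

n = 0.541(1 − 0.303) / [0.303(1 − 0.541)]
n = 0.377077 / 0.139077 ≈ 2.7113
2.7113 × 16 = 43.38 → 44 items

44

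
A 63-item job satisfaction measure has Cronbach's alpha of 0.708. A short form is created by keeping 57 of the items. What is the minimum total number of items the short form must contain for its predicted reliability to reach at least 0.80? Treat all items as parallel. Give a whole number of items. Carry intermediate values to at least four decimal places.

104

Short-form reliability: n = 57/63 = 0.9048; r_57 = n·r/(1+(n−1)r) ≈ 0.6869
Then solve for n' with r_old = 0.6869, r_target = 0.80: n' = 0.80(1 − 0.6869)/[0.6869(1 − 0.80)] = 1.8233
Items = 1.8233 × 57 ≈ 103.93 → 104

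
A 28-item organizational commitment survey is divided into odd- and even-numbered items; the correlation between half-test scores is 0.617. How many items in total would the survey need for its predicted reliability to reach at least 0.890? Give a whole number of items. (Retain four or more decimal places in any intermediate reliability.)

71

Corrected full-test reliability: r_full = 2 × 0.617 / (1 + 0.617) ≈ 0.7631
n = r_tgt(1 − r_full) / [r_full(1 − r_tgt)] = 0.890 × 0.2369 / (0.7631 × 0.110) ≈ 2.5118
Required items = 2.5118 × 28 = 70.33, so 71 items.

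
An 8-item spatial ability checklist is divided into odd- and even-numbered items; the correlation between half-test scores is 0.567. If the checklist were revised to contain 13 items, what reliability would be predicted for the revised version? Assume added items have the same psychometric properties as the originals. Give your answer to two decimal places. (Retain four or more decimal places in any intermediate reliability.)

Spearman-Brown correction (n = 2): r_full = 2·0.567/(1 + 0.567) = 0.7237
Then adjust to 13 items: n = 13/8 = 1.6250
r_new = n·r_full / (1 + (n − 1)·r_full) = 1.1760 / 1.4523 ≈ 0.8098

0.81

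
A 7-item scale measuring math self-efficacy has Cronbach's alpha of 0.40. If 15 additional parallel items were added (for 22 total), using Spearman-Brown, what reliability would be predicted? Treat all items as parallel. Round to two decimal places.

n = 22/7 = 3.1429
Apply the Spearman-Brown prophecy formula, r' = nr / [1 + (n − 1)r]:
r_new = 3.1429·0.40 / [1 + (3.1429 − 1)·0.40]
     = 1.2572 / 1.8572 = 0.6769

0.68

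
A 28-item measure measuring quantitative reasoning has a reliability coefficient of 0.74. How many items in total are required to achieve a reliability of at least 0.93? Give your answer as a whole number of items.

131

Spearman-Brown solved for the length factor n:
n = r_target (1 − r_old) / [ r_old (1 − r_target) ]
n = 0.93(1 − 0.74) / [0.74(1 − 0.93)]
  = 0.2418 / 0.0518 = 4.6680
Items needed = n × 28 = 4.6680 × 28 ≈ 130.70 → round up to 131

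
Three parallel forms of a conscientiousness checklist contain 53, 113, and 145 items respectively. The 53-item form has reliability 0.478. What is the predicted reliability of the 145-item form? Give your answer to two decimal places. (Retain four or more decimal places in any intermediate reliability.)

0.71

The 113-item form is not needed; work directly from the 53-item form with n = 145/53 = 2.7358.
r_{145} = n·r / (1 + (n − 1)·r) = 1.3077 / 1.8297 ≈ 0.7147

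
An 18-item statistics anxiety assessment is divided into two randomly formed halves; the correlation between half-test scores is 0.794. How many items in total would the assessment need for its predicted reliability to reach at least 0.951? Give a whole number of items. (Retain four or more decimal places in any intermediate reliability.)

Corrected full-test reliability: r_full = 2 × 0.794 / (1 + 0.794) ≈ 0.8852
Solve Spearman-Brown for n: n = 0.951(1 − 0.8852) / [0.8852(1 − 0.951)] = 2.5170
Items = 2.5170 × 18 ≈ 45.31 → 46

46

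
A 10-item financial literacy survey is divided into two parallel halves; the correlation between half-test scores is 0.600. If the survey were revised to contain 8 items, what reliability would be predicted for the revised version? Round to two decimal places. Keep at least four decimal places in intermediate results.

Spearman-Brown correction (n = 2): r_full = 2·0.600/(1 + 0.600) = 0.7500
Then adjust to 8 items: n = 8/10 = 0.8000
r_new = n·r_full / (1 + (n − 1)·r_full) = 0.6000 / 0.8500 ≈ 0.7059

0.71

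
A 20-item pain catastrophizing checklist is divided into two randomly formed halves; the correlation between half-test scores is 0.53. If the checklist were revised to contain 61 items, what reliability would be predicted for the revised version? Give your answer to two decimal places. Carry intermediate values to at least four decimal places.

Spearman-Brown correction (n = 2): r_full = 2·0.53/(1 + 0.53) = 0.6928
Length factor from 20 to 61 items: n = 61/20 = 3.0500
r_new = n·r_full / (1 + (n − 1)·r_full) = 2.1130 / 2.4202 ≈ 0.8731

0.87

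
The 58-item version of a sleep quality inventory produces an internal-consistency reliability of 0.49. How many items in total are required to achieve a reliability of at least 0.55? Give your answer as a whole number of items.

Spearman-Brown solved for the length factor n:
n = r*(1 − r) / [ r (1 − r*) ]
n = [0.55 × 0.51] / [0.49 × 0.45]
n = 0.2805 / 0.2205 ≈ 1.2721
1.2721 × 58 = 73.78 → 74 items

74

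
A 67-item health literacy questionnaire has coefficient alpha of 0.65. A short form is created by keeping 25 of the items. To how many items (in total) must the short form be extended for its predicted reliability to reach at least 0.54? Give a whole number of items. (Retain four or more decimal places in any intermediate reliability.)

43

First, r for the 25-item form: n = 25/67 = 0.3731, so r_25 = 0.3731·0.65/(1 + (0.3731 − 1)·0.65) = 0.4093
Then solve for n' with r_old = 0.4093, r_target = 0.54: n' = 0.54(1 − 0.4093)/[0.4093(1 − 0.54)] = 1.6942
Items = 1.6942 × 25 ≈ 42.35 → 43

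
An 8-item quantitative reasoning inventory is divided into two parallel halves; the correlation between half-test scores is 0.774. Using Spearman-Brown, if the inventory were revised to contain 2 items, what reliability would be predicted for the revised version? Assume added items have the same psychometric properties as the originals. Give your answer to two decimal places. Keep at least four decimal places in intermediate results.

First correct the split-half correlation to full-test reliability: r_full = 2 × 0.774 / (1 + 0.774) ≈ 0.8726
Length factor from 8 to 2 items: n = 2/8 = 0.2500
r_new = n·r_full / (1 + (n − 1)·r_full) = 0.2182 / 0.3456 ≈ 0.6314

0.63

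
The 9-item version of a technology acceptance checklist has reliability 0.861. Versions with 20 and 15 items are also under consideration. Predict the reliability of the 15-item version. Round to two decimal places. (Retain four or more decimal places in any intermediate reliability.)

0.91

Only the ratio of lengths matters: n = 15/9 = 1.6667
r_{15} = n·r / (1 + (n − 1)·r) = 1.4350 / 1.5740 ≈ 0.9117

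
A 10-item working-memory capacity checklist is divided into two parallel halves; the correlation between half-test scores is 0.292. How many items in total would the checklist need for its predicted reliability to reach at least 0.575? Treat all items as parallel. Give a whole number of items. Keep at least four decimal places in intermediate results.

17

r_full = 2(0.292)/(1 + 0.292) = 0.4520
Solve Spearman-Brown for n: n = 0.575(1 − 0.4520) / [0.4520(1 − 0.575)] = 1.6403
Items = 1.6403 × 10 ≈ 16.40 → 17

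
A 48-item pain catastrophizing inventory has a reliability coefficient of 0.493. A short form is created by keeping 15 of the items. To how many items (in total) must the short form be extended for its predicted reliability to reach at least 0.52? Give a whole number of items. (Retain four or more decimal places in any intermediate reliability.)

First, r for the 15-item form: n = 15/48 = 0.3125, so r_15 = 0.3125·0.493/(1 + (0.3125 − 1)·0.493) = 0.2331
Length factor from the short form to reach 0.52: n' = 0.52(1 − 0.2331) / [0.2331(1 − 0.52)] ≈ 3.5642
Items = 3.5642 × 15 ≈ 53.46 → 54

54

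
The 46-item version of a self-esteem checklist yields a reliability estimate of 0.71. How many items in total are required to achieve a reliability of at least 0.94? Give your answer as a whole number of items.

Spearman-Brown solved for the length factor n:
n = r_target (1 − r_old) / [ r_old (1 − r_target) ]
n = 0.94 × (1 − 0.71) / [ 0.71 × (1 − 0.94) ]
n = 0.2726 / 0.0426 ≈ 6.3991
So the test needs 6.3991 × 46 ≈ 294.36 items; rounding up, 295.

295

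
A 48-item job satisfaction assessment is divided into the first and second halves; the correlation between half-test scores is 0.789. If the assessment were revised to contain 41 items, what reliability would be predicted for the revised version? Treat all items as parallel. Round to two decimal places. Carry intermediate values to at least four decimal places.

0.86

Spearman-Brown correction (n = 2): r_full = 2·0.789/(1 + 0.789) = 0.8821
Then adjust to 41 items: n = 41/48 = 0.8542
r_new = n·r_full / (1 + (n − 1)·r_full) = 0.7535 / 0.8714 ≈ 0.8647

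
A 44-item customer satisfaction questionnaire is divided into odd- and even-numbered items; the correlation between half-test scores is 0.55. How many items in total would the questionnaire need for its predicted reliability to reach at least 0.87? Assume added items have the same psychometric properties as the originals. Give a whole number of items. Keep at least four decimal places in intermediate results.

121

Corrected full-test reliability: r_full = 2 × 0.55 / (1 + 0.55) ≈ 0.7097
n = r_tgt(1 − r_full) / [r_full(1 − r_tgt)] = 0.87 × 0.2903 / (0.7097 × 0.13) ≈ 2.7375
Required items = 2.7375 × 44 = 120.45, so 121 items.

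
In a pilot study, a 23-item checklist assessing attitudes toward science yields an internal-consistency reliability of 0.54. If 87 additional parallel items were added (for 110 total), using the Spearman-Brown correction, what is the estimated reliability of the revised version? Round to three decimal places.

n = 110/23 = 4.7826
Spearman-Brown: r_new = n·r / (1 + (n − 1)·r)
r_new = 4.7826·0.54 / [1 + (4.7826 − 1)·0.54]
r_new = 2.5826 / 3.0426 ≈ 0.8488

0.849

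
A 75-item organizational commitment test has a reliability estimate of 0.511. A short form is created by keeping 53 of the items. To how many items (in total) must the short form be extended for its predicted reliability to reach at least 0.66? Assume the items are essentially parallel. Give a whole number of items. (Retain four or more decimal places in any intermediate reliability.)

First, r for the 53-item form: n = 53/75 = 0.7067, so r_53 = 0.7067·0.511/(1 + (0.7067 − 1)·0.511) = 0.4248
Then solve for n' with r_old = 0.4248, r_target = 0.66: n' = 0.66(1 − 0.4248)/[0.4248(1 − 0.66)] = 2.6284
Total items = 2.6284 × 53 = 139.31, rounded up to 140.

140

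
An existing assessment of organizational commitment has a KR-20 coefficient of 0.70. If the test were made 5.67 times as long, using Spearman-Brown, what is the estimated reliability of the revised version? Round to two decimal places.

0.93

By Spearman-Brown, r_new = n r / (1 + (n − 1) r).
r_new = 5.67·0.70 / [1 + (5.67 − 1)·0.70]
r_new = 3.9690 / 4.2690 ≈ 0.9297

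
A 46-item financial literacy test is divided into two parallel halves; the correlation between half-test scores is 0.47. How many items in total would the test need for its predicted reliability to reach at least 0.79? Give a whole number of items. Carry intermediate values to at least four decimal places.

r_full = 2(0.47)/(1 + 0.47) = 0.6395
n = r_tgt(1 − r_full) / [r_full(1 − r_tgt)] = 0.79 × 0.3605 / (0.6395 × 0.21) ≈ 2.1207
Items = 2.1207 × 46 ≈ 97.55 → 98

98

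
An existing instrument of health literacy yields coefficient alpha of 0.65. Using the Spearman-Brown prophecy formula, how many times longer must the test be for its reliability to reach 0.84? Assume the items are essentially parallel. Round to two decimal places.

Spearman-Brown solved for the length factor n:
n = r_target (1 − r_old) / [ r_old (1 − r_target) ]
n = 0.84 × (1 − 0.65) / [ 0.65 × (1 − 0.84) ]
n = 0.2940 / 0.1040 ≈ 2.8269

2.83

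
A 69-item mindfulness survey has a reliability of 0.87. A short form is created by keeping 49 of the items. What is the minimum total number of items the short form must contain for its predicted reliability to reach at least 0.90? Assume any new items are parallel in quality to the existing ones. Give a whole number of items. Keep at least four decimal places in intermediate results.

93

Short-form reliability: n = 49/69 = 0.7101; r_49 = n·r/(1+(n−1)r) ≈ 0.8262
Length factor from the short form to reach 0.90: n' = 0.90(1 − 0.8262) / [0.8262(1 − 0.90)] ≈ 1.8932
Items = 1.8932 × 49 ≈ 92.77 → 93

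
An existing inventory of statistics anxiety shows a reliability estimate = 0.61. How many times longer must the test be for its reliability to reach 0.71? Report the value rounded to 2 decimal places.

Invert Spearman-Brown to solve for n:
n = r_target (1 − r_old) / [ r_old (1 − r_target) ]
n = 0.71 × (1 − 0.61) / [ 0.61 × (1 − 0.71) ]
  = 0.2769 / 0.1769 = 1.5653

1.57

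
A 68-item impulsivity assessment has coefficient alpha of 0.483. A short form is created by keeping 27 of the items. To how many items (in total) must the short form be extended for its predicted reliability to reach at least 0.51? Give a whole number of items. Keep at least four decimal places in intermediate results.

Short-form reliability: n = 27/68 = 0.3971; r_27 = n·r/(1+(n−1)r) ≈ 0.2706
Then solve for n' with r_old = 0.2706, r_target = 0.51: n' = 0.51(1 − 0.2706)/[0.2706(1 − 0.51)] = 2.8055
Total items = 2.8055 × 27 = 75.75, rounded up to 76.

76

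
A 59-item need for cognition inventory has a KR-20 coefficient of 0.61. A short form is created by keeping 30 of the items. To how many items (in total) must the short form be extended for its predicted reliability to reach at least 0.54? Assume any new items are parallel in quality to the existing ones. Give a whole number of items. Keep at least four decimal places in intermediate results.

45

Short-form reliability: n = 30/59 = 0.5085; r_30 = n·r/(1+(n−1)r) ≈ 0.4430
Then solve for n' with r_old = 0.4430, r_target = 0.54: n' = 0.54(1 − 0.4430)/[0.4430(1 − 0.54)] = 1.4760
Total items = 1.4760 × 30 = 44.28, rounded up to 45.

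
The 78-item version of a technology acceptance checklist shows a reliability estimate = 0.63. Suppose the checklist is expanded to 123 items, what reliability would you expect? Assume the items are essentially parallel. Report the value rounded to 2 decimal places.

The new length is 123/78 = 1.5769 times the old.
Apply the Spearman-Brown prophecy formula, r' = nr / [1 + (n − 1)r]:
r_new = 1.5769·0.63 / [1 + (1.5769 − 1)·0.63]
r_new = 0.9934 / 1.3634 ≈ 0.7286

0.73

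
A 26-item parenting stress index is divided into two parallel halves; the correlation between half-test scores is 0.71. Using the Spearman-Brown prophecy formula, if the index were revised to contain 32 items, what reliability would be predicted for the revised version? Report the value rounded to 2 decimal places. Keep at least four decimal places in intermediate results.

Full-test reliability from the split-half r: r_full = 2(0.71)/(1 + 0.71) = 0.8304
Length factor from 26 to 32 items: n = 32/26 = 1.2308
r_new = n·r_full / (1 + (n − 1)·r_full) = 1.0221 / 1.1917 ≈ 0.8577

0.86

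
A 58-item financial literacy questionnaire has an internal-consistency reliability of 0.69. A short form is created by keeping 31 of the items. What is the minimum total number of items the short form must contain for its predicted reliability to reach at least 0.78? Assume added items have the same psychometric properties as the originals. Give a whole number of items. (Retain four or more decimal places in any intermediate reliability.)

First, r for the 31-item form: n = 31/58 = 0.5345, so r_31 = 0.5345·0.69/(1 + (0.5345 − 1)·0.69) = 0.5433
Then solve for n' with r_old = 0.5433, r_target = 0.78: n' = 0.78(1 − 0.5433)/[0.5433(1 − 0.78)] = 2.9803
Items = 2.9803 × 31 ≈ 92.39 → 93

93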